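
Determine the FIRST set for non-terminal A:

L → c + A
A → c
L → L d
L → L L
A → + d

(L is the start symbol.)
{ '+', 'c' }

To compute FIRST(A), examine every production with A on the left-hand side, reading each right-hand side left to right until a non-nullable symbol is reached.

From A → c:
  - c is a terminal: add 'c' and stop
From A → + d:
  - '+' is a terminal: add '+' and stop

Collecting: FIRST(A) = { '+', 'c' }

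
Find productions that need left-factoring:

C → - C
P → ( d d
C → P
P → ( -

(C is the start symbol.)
Left-factoring is needed when two productions for the same non-terminal
share a common prefix on the right-hand side.

Productions for C:
  C → - C
  C → P
Productions for P:
  P → ( d d
  P → ( -

Found common prefix '(' in productions for P

Answer: Yes, P has productions with common prefix '('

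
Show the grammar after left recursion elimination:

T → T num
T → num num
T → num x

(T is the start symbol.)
T is directly left-recursive. The standard transformation for
  A → A α₁ | ... | A α_m | β₁ | ... | β_n
is
  A  → β₁ A' | ... | β_n A'
  A' → α₁ A' | ... | α_m A' | ε

T → num num becomes T → num num T'
T → num x becomes T → num x T'
T → T num becomes T' → num T'
Add T' → ε

Resulting grammar:
T → num num T'
T → num x T'
T' → num T'
T' → ε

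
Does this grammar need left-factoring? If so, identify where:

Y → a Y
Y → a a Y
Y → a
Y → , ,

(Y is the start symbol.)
Left-factoring is needed when two productions for the same non-terminal
share a common prefix on the right-hand side.

Productions for Y:
  Y → a Y
  Y → a a Y
  Y → a
  Y → , ,

Found common prefix 'a' in productions for Y

Answer: Yes, Y has productions with common prefix 'a'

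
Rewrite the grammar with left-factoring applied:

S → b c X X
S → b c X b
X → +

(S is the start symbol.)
S → b c X S'
S' → X
S' → b
X → +

Left-factoring transforms A → αβ₁ | αβ₂ into A → αA' and A' → β₁ | β₂
(α is the longest common prefix among the alternatives). Repeat until
no nonterminal has two alternatives with a common prefix.

Round 1: S has alternatives sharing prefix 'b c X'. Introduce S': S → b c X S'
  Add: S' → X
  Add: S' → b

No remaining common prefixes — done.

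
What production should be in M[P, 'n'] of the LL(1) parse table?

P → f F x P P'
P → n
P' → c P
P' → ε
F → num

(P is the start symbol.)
P → n

To find M[P, 'n'], we find productions for P where 'n' is in the predict set (PREDICT(N → α) = (FIRST(α) \ {ε}) ∪ (FOLLOW(N) if α ⇒* ε)).

P → f F x P P': PREDICT = { 'f' }
P → n: PREDICT = { 'n' }
  'n' is in predict set, so this production goes in M[P, 'n']

M[P, 'n'] = P → n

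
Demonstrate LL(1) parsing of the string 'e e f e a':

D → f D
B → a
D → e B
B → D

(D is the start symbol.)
LL(1) parsing maintains a stack (initially the start symbol over $) and the input. At each step: if the stack top is a terminal, match it against the current input token; if it is a non-terminal N, replace it with the RHS of M[N, lookahead] (the unique production whose predict set contains the lookahead).

Stack is shown with the top on the left.

Stack  Input        Action
--------------------------
D $    e e f e a $  output D → e B
e B $  e e f e a $  match 'e'
B $    e f e a $    output B → D
D $    e f e a $    output D → e B
e B $  e f e a $    match 'e'
B $    f e a $      output B → D
D $    f e a $      output D → f D
f D $  f e a $      match 'f'
D $    e a $        output D → e B
e B $  e a $        match 'e'
B $    a $          output B → a
a $    a $          match 'a'
$      $            accept

The string is accepted.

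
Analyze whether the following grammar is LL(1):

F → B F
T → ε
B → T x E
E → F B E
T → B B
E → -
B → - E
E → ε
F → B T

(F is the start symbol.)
Relevant sets:
  FIRST(B) = { '-', 'x' }
  FIRST(T) = { '-', 'x', ε }
  FIRST(F) = { '-', 'x' }
  FOLLOW(T) = { $, '-', 'x' }
  FOLLOW(E) = { $, '-', 'x' }

For F:
  PREDICT(F → B F) = { '-', 'x' }
  PREDICT(F → B T) = { '-', 'x' }
For T:
  PREDICT(T → ε) = { $, '-', 'x' }
  PREDICT(T → B B) = { '-', 'x' }
For B:
  PREDICT(B → T x E) = { '-', 'x' }
  PREDICT(B → '-' E) = { '-' }
For E:
  PREDICT(E → F B E) = { '-', 'x' }
  PREDICT(E → '-') = { '-' }
  PREDICT(E → ε) = { $, '-', 'x' }

Conflict found: Predict set conflict for F: { '-', 'x' }
The grammar is NOT LL(1).

Answer: No. Predict set conflict for F: { '-', 'x' }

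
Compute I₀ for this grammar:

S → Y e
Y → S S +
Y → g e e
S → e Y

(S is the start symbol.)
{ [S → . Y e], [S → . e Y], [S' → . S], [Y → . S S +], [Y → . g e e] }

First, augment the grammar with S' → S
I₀ = CLOSURE({ [S' → . S] }):
  [S' → . S] has the dot before S: add [S → . Y e], [S → . e Y]
  [S → . Y e] has the dot before Y: add [Y → . S S +], [Y → . g e e]
No further items can be added.

I₀ = { [S → . Y e], [S → . e Y], [S' → . S], [Y → . S S +], [Y → . g e e] }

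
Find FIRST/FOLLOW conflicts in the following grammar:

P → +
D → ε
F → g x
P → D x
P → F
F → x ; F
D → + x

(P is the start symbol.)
No FIRST/FOLLOW conflicts.

A FIRST/FOLLOW conflict occurs when a non-terminal N has a nullable alternative N → β (β ⇒* ε) and another alternative N → α with FIRST(α) ∩ FOLLOW(N) ≠ ∅: on such a lookahead the parser cannot decide between expanding α and letting N vanish via β.

Nullable non-terminals: D.

D: nullable alternative(s) D → ε; FOLLOW(D) = { 'x' }
  D → ε: FIRST \ {ε} = { } — this is the only nullable alternative, skip
  D → + x: FIRST \ {ε} = { '+' } — disjoint from FOLLOW(D)

F, P have no nullable alternative, so no FIRST/FOLLOW check is needed there.

No FIRST/FOLLOW conflicts found.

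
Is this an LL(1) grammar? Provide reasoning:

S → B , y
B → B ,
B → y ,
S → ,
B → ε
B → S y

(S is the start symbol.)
No. Predict set conflict for S: { ',' }

A grammar is LL(1) if for each non-terminal N with multiple productions, the predict sets of those productions are pairwise disjoint, where PREDICT(N → α) = (FIRST(α) \ {ε}) ∪ (FOLLOW(N) if α ⇒* ε).

Relevant sets:
  FIRST(B) = { ',', 'y', ε }
  FIRST(S) = { ',', 'y' }
  FOLLOW(B) = { ',' }

For S:
  PREDICT(S → B ',' y) = { ',', 'y' }
  PREDICT(S → ',') = { ',' }
For B:
  PREDICT(B → B ',') = { ',', 'y' }
  PREDICT(B → y ',') = { 'y' }
  PREDICT(B → ε) = { ',' }
  PREDICT(B → S y) = { ',', 'y' }

Conflict found: Predict set conflict for S: { ',' }
The grammar is NOT LL(1).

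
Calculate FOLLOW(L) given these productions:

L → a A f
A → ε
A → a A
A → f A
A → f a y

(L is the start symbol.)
To compute FOLLOW(L), find every occurrence of L on a right-hand side N → α L β: add FIRST(β) \ {ε}, and if β is empty or nullable also add FOLLOW(N). Iterate to a fixed point.

L is the start symbol, so $ ∈ FOLLOW(L).
L does not occur on any right-hand side.

Taking the union: FOLLOW(L) = { $ }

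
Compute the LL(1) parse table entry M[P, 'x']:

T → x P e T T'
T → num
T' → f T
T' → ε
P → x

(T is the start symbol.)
To find M[P, 'x'], we find productions for P where 'x' is in the predict set (PREDICT(N → α) = (FIRST(α) \ {ε}) ∪ (FOLLOW(N) if α ⇒* ε)).

P → x: PREDICT = { 'x' }
  'x' is in predict set, so this production goes in M[P, 'x']

M[P, 'x'] = P → x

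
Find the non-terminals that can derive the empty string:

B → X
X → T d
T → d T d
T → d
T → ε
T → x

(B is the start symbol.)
A non-terminal is nullable if it can derive ε (the empty string): either it has an ε-production, or it has a production whose right-hand side consists entirely of nullable non-terminals.

ε-productions: T → ε
So T is immediately nullable.
No further non-terminal can be added: every production for the remaining non-terminals contains a terminal or a non-nullable non-terminal.
Nullable = { 'T' }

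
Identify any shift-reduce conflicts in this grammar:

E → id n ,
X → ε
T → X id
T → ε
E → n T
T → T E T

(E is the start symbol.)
Augment with E' → E and build the canonical LR(0) collection (I0 = CLOSURE({[E' → . E]}), then GOTO on every symbol after a dot until no new states appear). It has 11 states:
  I0: { [E → . id n ,], [E → . n T], [E' → . E] }  — shift
  I1: { [E' → E .] }  — accept
  I2: { [E → id . n ,] }  — shift
  I3: { [E → n . T], [T → . T E T], [T → . X id], [T → .], [X → .] }  — 2 reduces
  I4: { [E → . id n ,], [E → . n T], [E → n T .], [T → T . E T] }  — shift, reduce
  I5: { [T → X . id] }  — shift
  I6: { [T → X id .] }  — reduce
  I7: { [T → . T E T], [T → . X id], [T → .], [T → T E . T], [X → .] }  — 2 reduces
  I8: { [E → . id n ,], [E → . n T], [T → T . E T], [T → T E T .] }  — shift, reduce
  I9: { [E → id n . ,] }  — shift
  I10: { [E → id n , .] }  — reduce

I4 contains reduce item [E → n T .] and shift items [E → . id n ,], [E → . n T] — shift-reduce conflict.
I8 contains reduce item [T → T E T .] and shift items [E → . id n ,], [E → . n T] — shift-reduce conflict.

Answer: Yes — I4: [E → n T .] vs [E → . id n ,]; I8: [T → T E T .] vs [E → . id n ,]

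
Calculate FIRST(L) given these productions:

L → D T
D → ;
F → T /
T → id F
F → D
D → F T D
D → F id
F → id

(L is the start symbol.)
To compute FIRST(L), examine every production with L on the left-hand side, reading each right-hand side left to right until a non-nullable symbol is reached.

FIRST sets of the other non-terminals involved (by the same procedure, iterated to a fixed point):
  FIRST(D) = { ';', 'id' }

From L → D T:
  - D is a non-terminal: add FIRST(D) \ {ε} = { ';', 'id' }
    D is not nullable, so stop

Collecting: FIRST(L) = { ';', 'id' }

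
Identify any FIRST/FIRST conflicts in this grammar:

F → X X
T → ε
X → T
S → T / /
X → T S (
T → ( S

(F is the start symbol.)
Yes. X → T / X → T S '(' on { '(' }

FIRST sets of the non-terminals at (or reachable through a nullable prefix from) the front of some alternative:
  FIRST(T) = { '(', ε }
  FIRST(S) = { '(', '/' }

Productions for T:
  T → ε: FIRST = { ε }
  T → ( S: FIRST = { '(' }
Productions for X:
  X → T: FIRST = { '(', ε }
  X → T S (: FIRST = { '(', '/' }
F, S have only one production, so no FIRST/FIRST conflict is possible there.

Conflict for X: X → T and X → T S (
  Overlap: { '(' }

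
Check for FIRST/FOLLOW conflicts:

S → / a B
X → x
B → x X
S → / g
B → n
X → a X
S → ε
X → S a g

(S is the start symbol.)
A FIRST/FOLLOW conflict occurs when a non-terminal N has a nullable alternative N → β (β ⇒* ε) and another alternative N → α with FIRST(α) ∩ FOLLOW(N) ≠ ∅: on such a lookahead the parser cannot decide between expanding α and letting N vanish via β.

Nullable non-terminals: S.

S: nullable alternative(s) S → ε; FOLLOW(S) = { $, 'a' }
  S → / a B: FIRST \ {ε} = { '/' } — disjoint from FOLLOW(S)
  S → / g: FIRST \ {ε} = { '/' } — disjoint from FOLLOW(S)
  S → ε: FIRST \ {ε} = { } — this is the only nullable alternative, skip

B, X have no nullable alternative, so no FIRST/FOLLOW check is needed there.

No FIRST/FOLLOW conflicts found.

Answer: No FIRST/FOLLOW conflicts.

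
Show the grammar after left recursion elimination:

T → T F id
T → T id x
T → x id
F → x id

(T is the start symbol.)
T is directly left-recursive. The standard transformation for
  A → A α₁ | ... | A α_m | β₁ | ... | β_n
is
  A  → β₁ A' | ... | β_n A'
  A' → α₁ A' | ... | α_m A' | ε

T → x id becomes T → x id T'
T → T F id becomes T' → F id T'
T → T id x becomes T' → id x T'
Add T' → ε

Productions for other non-terminals are unchanged:
  F → x id

Resulting grammar:
T → x id T'
T' → F id T'
T' → id x T'
T' → ε
F → x id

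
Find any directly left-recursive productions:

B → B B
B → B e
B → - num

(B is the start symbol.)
Direct left recursion occurs when N → N α for some non-terminal N (the right-hand side begins with the left-hand side itself).

B → B B: LEFT RECURSIVE (starts with B)
B → B e: LEFT RECURSIVE (starts with B)
B → - num: starts with '-'

The grammar has direct left recursion on: B.

Answer: Yes, B is left-recursive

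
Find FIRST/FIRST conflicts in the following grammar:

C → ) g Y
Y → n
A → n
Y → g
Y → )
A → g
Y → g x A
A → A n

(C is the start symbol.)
Yes. Y → g / Y → g x A on { 'g' }; A → n / A → A n on { 'n' }; A → g / A → A n on { 'g' }

A FIRST/FIRST conflict occurs when two productions N → α and N → β for the same non-terminal have FIRST(α) ∩ FIRST(β) ≠ ∅ (with ε ∈ FIRST of a nullable right-hand side, so two nullable alternatives also conflict).

FIRST sets of the non-terminals at (or reachable through a nullable prefix from) the front of some alternative:
  FIRST(A) = { 'g', 'n' }

Productions for Y:
  Y → n: FIRST = { 'n' }
  Y → g: FIRST = { 'g' }
  Y → ): FIRST = { ')' }
  Y → g x A: FIRST = { 'g' }
Productions for A:
  A → n: FIRST = { 'n' }
  A → g: FIRST = { 'g' }
  A → A n: FIRST = { 'g', 'n' }
C has only one production, so no FIRST/FIRST conflict is possible there.

Conflict for Y: Y → g and Y → g x A
  Overlap: { 'g' }
Conflict for A: A → n and A → A n
  Overlap: { 'n' }
Conflict for A: A → g and A → A n
  Overlap: { 'g' }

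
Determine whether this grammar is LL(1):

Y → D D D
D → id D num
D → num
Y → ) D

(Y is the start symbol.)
Yes, the grammar is LL(1).

Relevant sets:
  FIRST(D) = { 'id', 'num' }

For Y:
  PREDICT(Y → D D D) = { 'id', 'num' }
  PREDICT(Y → ')' D) = { ')' }
For D:
  PREDICT(D → id D num) = { 'id' }
  PREDICT(D → num) = { 'num' }

All predict sets are disjoint. The grammar IS LL(1).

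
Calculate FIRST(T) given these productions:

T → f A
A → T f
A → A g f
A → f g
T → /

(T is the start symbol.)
From T → f A:
  - f is a terminal: add 'f' and stop
From T → /:
  - '/' is a terminal: add '/' and stop

Collecting: FIRST(T) = { '/', 'f' }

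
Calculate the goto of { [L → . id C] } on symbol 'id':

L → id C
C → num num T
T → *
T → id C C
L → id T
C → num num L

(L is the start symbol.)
GOTO(I, 'id') = CLOSURE({ [A → αX.β] : [A → α.Xβ] ∈ I, X = 'id' })

Items with dot before 'id', with the dot advanced:
  [L → . id C] → [L → id . C]
Closure of the advanced items:
  [L → id . C] has the dot before C: add [C → . num num T], [C → . num num L]

GOTO = { [C → . num num L], [C → . num num T], [L → id . C] }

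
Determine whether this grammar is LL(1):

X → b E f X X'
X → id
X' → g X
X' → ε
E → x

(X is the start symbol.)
No. Predict set conflict for X': { 'g' }

A grammar is LL(1) if for each non-terminal N with multiple productions, the predict sets of those productions are pairwise disjoint, where PREDICT(N → α) = (FIRST(α) \ {ε}) ∪ (FOLLOW(N) if α ⇒* ε).

Relevant sets:
  FOLLOW(X') = { $, 'g' }

For X:
  PREDICT(X → b E f X X') = { 'b' }
  PREDICT(X → id) = { 'id' }
For X':
  PREDICT(X' → g X) = { 'g' }
  PREDICT(X' → ε) = { $, 'g' }
E has a single production, so nothing to check there.

Conflict found: Predict set conflict for X': { 'g' }
The grammar is NOT LL(1).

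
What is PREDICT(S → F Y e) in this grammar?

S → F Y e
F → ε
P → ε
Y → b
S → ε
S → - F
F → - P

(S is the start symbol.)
{ '-', 'b' }

PREDICT(S → F Y e) = (FIRST(RHS) \ {ε}) ∪ (FOLLOW(S) if ε ∈ FIRST(RHS), i.e. RHS ⇒* ε)
FIRST(F) = { '-', ε }
FIRST(Y) = { 'b' }
FIRST(F Y e) = { '-', 'b' }
ε ∉ FIRST(F Y e), so FOLLOW(S) is not added.
PREDICT(S → F Y e) = { '-', 'b' }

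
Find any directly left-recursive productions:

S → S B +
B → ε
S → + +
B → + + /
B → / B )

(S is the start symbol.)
S → S B +: LEFT RECURSIVE (starts with S)
B → ε: starts with ε
S → + +: starts with '+'
B → + + /: starts with '+'
B → / B ): starts with '/'

The grammar has direct left recursion on: S.

Answer: Yes, S is left-recursive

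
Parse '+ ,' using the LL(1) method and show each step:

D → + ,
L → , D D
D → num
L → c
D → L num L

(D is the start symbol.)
LL(1) parsing maintains a stack (initially the start symbol over $) and the input. At each step: if the stack top is a terminal, match it against the current input token; if it is a non-terminal N, replace it with the RHS of M[N, lookahead] (the unique production whose predict set contains the lookahead).

Stack is shown with the top on the left.

Stack  Input  Action
--------------------
D $    + , $  output D → + ,
+ , $  + , $  match '+'
, $    , $    match ','
$      $      accept

The string is accepted.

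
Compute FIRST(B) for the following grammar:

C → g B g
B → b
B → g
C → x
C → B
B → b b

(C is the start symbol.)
To compute FIRST(B), examine every production with B on the left-hand side, reading each right-hand side left to right until a non-nullable symbol is reached.

From B → b:
  - b is a terminal: add 'b' and stop
From B → g:
  - g is a terminal: add 'g' and stop
From B → b b:
  - b is a terminal: add 'b' and stop

Collecting: FIRST(B) = { 'b', 'g' }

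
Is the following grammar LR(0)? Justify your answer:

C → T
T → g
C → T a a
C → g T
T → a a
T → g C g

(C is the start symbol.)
No. Shift-reduce conflict between [C → T .] and [C → T . a a]

Augment with C' → C and build the canonical LR(0) collection (I0 = CLOSURE({[C' → . C]}), then GOTO on every symbol after a dot until no new states appear). It has 11 states:
  I0: { [C → . T a a], [C → . T], [C → . g T], [C' → . C], [T → . a a], [T → . g C g], [T → . g] }  — shift
  I1: { [C' → C .] }  — accept
  I2: { [C → T . a a], [C → T .] }  — shift, reduce
  I3: { [T → a . a] }  — shift
  I4: { [C → . T a a], [C → . T], [C → . g T], [C → g . T], [T → . a a], [T → . g C g], [T → . g], [T → g . C g], [T → g .] }  — shift, reduce
  I5: { [T → g C . g] }  — shift
  I6: { [C → T . a a], [C → T .], [C → g T .] }  — shift, 2 reduces
  I7: { [C → T a . a] }  — shift
  I8: { [C → T a a .] }  — reduce
  I9: { [T → g C g .] }  — reduce
  I10: { [T → a a .] }  — reduce

Conflict in state I2:
  Shift-reduce conflict between [C → T .] and [C → T . a a]
So the grammar is NOT LR(0).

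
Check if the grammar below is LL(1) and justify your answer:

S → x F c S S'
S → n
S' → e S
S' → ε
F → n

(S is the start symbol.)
Relevant sets:
  FOLLOW(S') = { $, 'e' }

For S:
  PREDICT(S → x F c S S') = { 'x' }
  PREDICT(S → n) = { 'n' }
For S':
  PREDICT(S' → e S) = { 'e' }
  PREDICT(S' → ε) = { $, 'e' }
F has a single production, so nothing to check there.

Conflict found: Predict set conflict for S': { 'e' }
The grammar is NOT LL(1).

Answer: No. Predict set conflict for S': { 'e' }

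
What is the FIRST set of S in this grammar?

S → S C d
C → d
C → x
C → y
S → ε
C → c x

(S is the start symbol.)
To compute FIRST(S), examine every production with S on the left-hand side, reading each right-hand side left to right until a non-nullable symbol is reached.

FIRST sets of the other non-terminals involved (by the same procedure, iterated to a fixed point):
  FIRST(C) = { 'c', 'd', 'x', 'y' }

From S → S C d:
  - S is the symbol being defined: contributes nothing new
    S is nullable, so continue to the next symbol
  - C is a non-terminal: add FIRST(C) \ {ε} = { 'c', 'd', 'x', 'y' }
    C is not nullable, so stop
From S → ε:
  - ε-production, so ε ∈ FIRST(S)

Collecting: FIRST(S) = { 'c', 'd', 'x', 'y', ε }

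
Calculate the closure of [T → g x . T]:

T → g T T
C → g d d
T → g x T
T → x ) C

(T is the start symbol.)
Start with: [T → g x . T]
  [T → g x . T] has the dot before T: add [T → . g T T], [T → . g x T], [T → . x ) C]
No further items can be added.

CLOSURE = { [T → . g T T], [T → . g x T], [T → . x ) C], [T → g x . T] }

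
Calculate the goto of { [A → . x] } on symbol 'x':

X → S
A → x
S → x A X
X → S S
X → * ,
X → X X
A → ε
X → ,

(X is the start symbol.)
GOTO(I, 'x') = CLOSURE({ [A → αX.β] : [A → α.Xβ] ∈ I, X = 'x' })

Items with dot before 'x', with the dot advanced:
  [A → . x] → [A → x .]
Closure adds nothing (no advanced item has the dot before a non-terminal).

GOTO = { [A → x .] }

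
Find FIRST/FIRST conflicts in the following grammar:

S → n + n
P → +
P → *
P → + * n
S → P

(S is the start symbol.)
FIRST sets of the non-terminals at (or reachable through a nullable prefix from) the front of some alternative:
  FIRST(P) = { '*', '+' }

Productions for S:
  S → n + n: FIRST = { 'n' }
  S → P: FIRST = { '*', '+' }
Productions for P:
  P → +: FIRST = { '+' }
  P → *: FIRST = { '*' }
  P → + * n: FIRST = { '+' }

Conflict for P: P → + and P → + * n
  Overlap: { '+' }

Answer: Yes. P → '+' / P → '+' '*' n on { '+' }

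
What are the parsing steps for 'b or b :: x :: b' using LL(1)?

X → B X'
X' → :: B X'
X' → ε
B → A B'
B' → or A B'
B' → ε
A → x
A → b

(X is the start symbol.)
LL(1) parsing maintains a stack (initially the start symbol over $) and the input. At each step: if the stack top is a terminal, match it against the current input token; if it is a non-terminal N, replace it with the RHS of M[N, lookahead] (the unique production whose predict set contains the lookahead).

Stack is shown with the top on the left.

Stack         Input               Action
----------------------------------------
X $           b or b :: x :: b $  output X → B X'
B X' $        b or b :: x :: b $  output B → A B'
A B' X' $     b or b :: x :: b $  output A → b
b B' X' $     b or b :: x :: b $  match 'b'
B' X' $       or b :: x :: b $    output B' → or A B'
or A B' X' $  or b :: x :: b $    match 'or'
A B' X' $     b :: x :: b $       output A → b
b B' X' $     b :: x :: b $       match 'b'
B' X' $       :: x :: b $         output B' → ε
X' $          :: x :: b $         output X' → :: B X'
:: B X' $     :: x :: b $         match '::'
B X' $        x :: b $            output B → A B'
A B' X' $     x :: b $            output A → x
x B' X' $     x :: b $            match 'x'
B' X' $       :: b $              output B' → ε
X' $          :: b $              output X' → :: B X'
:: B X' $     :: b $              match '::'
B X' $        b $                 output B → A B'
A B' X' $     b $                 output A → b
b B' X' $     b $                 match 'b'
B' X' $       $                   output B' → ε
X' $          $                   output X' → ε
$             $                   accept

The string is accepted.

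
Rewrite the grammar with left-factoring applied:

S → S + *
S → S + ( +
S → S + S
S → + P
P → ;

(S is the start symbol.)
S → S + S'
S' → *
S' → ( +
S' → S
S → + P
P → ;

Left-factoring transforms A → αβ₁ | αβ₂ into A → αA' and A' → β₁ | β₂
(α is the longest common prefix among the alternatives). Repeat until
no nonterminal has two alternatives with a common prefix.

Round 1: S has alternatives sharing prefix 'S +'. Introduce S': S → S + S'
  Add: S' → *
  Add: S' → ( +
  Add: S' → S

No remaining common prefixes — done.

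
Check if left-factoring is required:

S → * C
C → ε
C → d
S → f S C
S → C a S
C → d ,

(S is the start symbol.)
Yes, C has productions with common prefix 'd'

Left-factoring is needed when two productions for the same non-terminal
share a common prefix on the right-hand side.

Productions for S:
  S → * C
  S → f S C
  S → C a S
Productions for C:
  C → ε
  C → d
  C → d ,

Found common prefix 'd' in productions for C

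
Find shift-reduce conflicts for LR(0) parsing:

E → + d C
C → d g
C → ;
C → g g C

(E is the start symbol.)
Augment with E' → E and build the canonical LR(0) collection (I0 = CLOSURE({[E' → . E]}), then GOTO on every symbol after a dot until no new states appear). It has 11 states:
  I0: { [E → . + d C], [E' → . E] }  — shift
  I1: { [E → + . d C] }  — shift
  I2: { [E' → E .] }  — accept
  I3: { [C → . ;], [C → . d g], [C → . g g C], [E → + d . C] }  — shift
  I4: { [C → ; .] }  — reduce
  I5: { [E → + d C .] }  — reduce
  I6: { [C → d . g] }  — shift
  I7: { [C → g . g C] }  — shift
  I8: { [C → . ;], [C → . d g], [C → . g g C], [C → g g . C] }  — shift
  I9: { [C → g g C .] }  — reduce
  I10: { [C → d g .] }  — reduce

No state contains both a complete item and a shift item.

Answer: No shift-reduce conflicts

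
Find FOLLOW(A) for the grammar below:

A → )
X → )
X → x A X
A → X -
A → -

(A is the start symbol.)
To compute FOLLOW(A), find every occurrence of A on a right-hand side N → α A β: add FIRST(β) \ {ε}, and if β is empty or nullable also add FOLLOW(N). Iterate to a fixed point.

A is the start symbol, so $ ∈ FOLLOW(A).
In X → x A X: A is followed by X, add FIRST(X) \ {ε} = { ')', 'x' }

Taking the union: FOLLOW(A) = { $, ')', 'x' }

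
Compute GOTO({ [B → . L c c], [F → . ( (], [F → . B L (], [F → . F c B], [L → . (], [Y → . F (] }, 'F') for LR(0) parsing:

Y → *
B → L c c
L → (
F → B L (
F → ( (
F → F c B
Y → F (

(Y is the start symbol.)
{ [F → F . c B], [Y → F . (] }

GOTO(I, 'F') = CLOSURE({ [A → αX.β] : [A → α.Xβ] ∈ I, X = 'F' })

Items with dot before 'F', with the dot advanced:
  [F → . F c B] → [F → F . c B]
  [Y → . F (] → [Y → F . (]
Closure adds nothing (no advanced item has the dot before a non-terminal).

GOTO = { [F → F . c B], [Y → F . (] }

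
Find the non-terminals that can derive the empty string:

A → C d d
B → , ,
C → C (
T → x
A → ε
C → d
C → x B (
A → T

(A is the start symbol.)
A non-terminal is nullable if it can derive ε (the empty string): either it has an ε-production, or it has a production whose right-hand side consists entirely of nullable non-terminals.

ε-productions: A → ε
So A is immediately nullable.
No further non-terminal can be added: every production for the remaining non-terminals contains a terminal or a non-nullable non-terminal.
Nullable = { 'A' }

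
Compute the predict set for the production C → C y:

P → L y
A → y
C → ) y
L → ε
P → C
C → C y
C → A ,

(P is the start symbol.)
PREDICT(C → C y) = (FIRST(RHS) \ {ε}) ∪ (FOLLOW(C) if ε ∈ FIRST(RHS), i.e. RHS ⇒* ε)
FIRST(C) = { ')', 'y' }
FIRST(C y) = { ')', 'y' }
ε ∉ FIRST(C y), so FOLLOW(C) is not added.
PREDICT(C → C y) = { ')', 'y' }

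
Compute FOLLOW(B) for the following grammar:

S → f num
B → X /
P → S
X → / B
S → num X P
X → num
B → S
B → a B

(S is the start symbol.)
To compute FOLLOW(B), find every occurrence of B on a right-hand side N → α B β: add FIRST(β) \ {ε}, and if β is empty or nullable also add FOLLOW(N). Iterate to a fixed point.

In X → / B: B is at the end, add FOLLOW(X)
In B → a B: B is at the end; this adds FOLLOW(B) to itself — nothing new

The FOLLOW sets referred to above (computed the same way, to a fixed point):
  FOLLOW(X) = { '/', 'f', 'num' }

Taking the union: FOLLOW(B) = { '/', 'f', 'num' }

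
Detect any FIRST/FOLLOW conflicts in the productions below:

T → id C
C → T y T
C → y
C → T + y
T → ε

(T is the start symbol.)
Nullable non-terminals: T.

T: nullable alternative(s) T → ε; FOLLOW(T) = { $, '+', 'y' }
  T → id C: FIRST \ {ε} = { 'id' } — disjoint from FOLLOW(T)
  T → ε: FIRST \ {ε} = { } — this is the only nullable alternative, skip

C has no nullable alternative, so no FIRST/FOLLOW check is needed there.

No FIRST/FOLLOW conflicts found.

Answer: No FIRST/FOLLOW conflicts.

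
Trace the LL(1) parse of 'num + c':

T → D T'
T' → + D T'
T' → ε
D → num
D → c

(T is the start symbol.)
Stack is shown with the top on the left.

Stack     Input      Action
---------------------------
T $       num + c $  output T → D T'
D T' $    num + c $  output D → num
num T' $  num + c $  match 'num'
T' $      + c $      output T' → + D T'
+ D T' $  + c $      match '+'
D T' $    c $        output D → c
c T' $    c $        match 'c'
T' $      $          output T' → ε
$         $          accept

The string is accepted.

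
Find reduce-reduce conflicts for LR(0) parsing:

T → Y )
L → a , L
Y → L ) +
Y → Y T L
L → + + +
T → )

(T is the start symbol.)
A reduce-reduce conflict occurs when an LR(0) state has two complete items [A → α .] and [B → β .] — both call for a reduction, and with no lookahead the parser cannot choose between them.

Augment with T' → T and build the canonical LR(0) collection (I0 = CLOSURE({[T' → . T]}), then GOTO on every symbol after a dot until no new states appear). It has 16 states:
  I0: { [L → . + + +], [L → . a , L], [T → . )], [T → . Y )], [T' → . T], [Y → . L ) +], [Y → . Y T L] }  — shift
  I1: { [T → ) .] }  — reduce
  I2: { [L → + . + +] }  — shift
  I3: { [Y → L . ) +] }  — shift
  I4: { [T' → T .] }  — accept
  I5: { [L → . + + +], [L → . a , L], [T → . )], [T → . Y )], [T → Y . )], [Y → . L ) +], [Y → . Y T L], [Y → Y . T L] }  — shift
  I6: { [L → a . , L] }  — shift
  I7: { [L → . + + +], [L → . a , L], [L → a , . L] }  — shift
  I8: { [L → a , L .] }  — reduce
  I9: { [T → ) .], [T → Y ) .] }  — 2 reduces
  I10: { [L → . + + +], [L → . a , L], [Y → Y T . L] }  — shift
  I11: { [Y → Y T L .] }  — reduce
  I12: { [Y → L ) . +] }  — shift
  I13: { [Y → L ) + .] }  — reduce
  I14: { [L → + + . +] }  — shift
  I15: { [L → + + + .] }  — reduce

I9 contains complete items [T → ) .], [T → Y ) .] — reduce-reduce conflict.

Answer: Yes — I9: [T → ) .] vs [T → Y ) .]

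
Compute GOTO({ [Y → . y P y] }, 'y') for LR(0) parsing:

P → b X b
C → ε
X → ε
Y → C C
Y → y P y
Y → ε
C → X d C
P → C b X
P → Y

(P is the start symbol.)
{ [C → . X d C], [C → .], [P → . C b X], [P → . Y], [P → . b X b], [X → .], [Y → . C C], [Y → . y P y], [Y → .], [Y → y . P y] }

GOTO(I, 'y') = CLOSURE({ [A → αX.β] : [A → α.Xβ] ∈ I, X = 'y' })

Items with dot before 'y', with the dot advanced:
  [Y → . y P y] → [Y → y . P y]
Closure of the advanced items:
  [Y → y . P y] has the dot before P: add [P → . b X b], [P → . C b X], [P → . Y]
  [P → . C b X] has the dot before C: add [C → .], [C → . X d C]
  [P → . Y] has the dot before Y: add [Y → . C C], [Y → . y P y], [Y → .]
  [C → . X d C] has the dot before X: add [X → .]

GOTO = { [C → . X d C], [C → .], [P → . C b X], [P → . Y], [P → . b X b], [X → .], [Y → . C C], [Y → . y P y], [Y → .], [Y → y . P y] }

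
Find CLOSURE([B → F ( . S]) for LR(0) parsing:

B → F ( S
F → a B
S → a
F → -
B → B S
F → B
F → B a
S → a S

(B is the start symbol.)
To compute CLOSURE, for each item [A → α.Bβ] where B is a non-terminal, add [B → .γ] for all productions B → γ; repeat for the newly added items until nothing changes.

Start with: [B → F ( . S]
  [B → F ( . S] has the dot before S: add [S → . a], [S → . a S]
No further items can be added.

CLOSURE = { [B → F ( . S], [S → . a S], [S → . a] }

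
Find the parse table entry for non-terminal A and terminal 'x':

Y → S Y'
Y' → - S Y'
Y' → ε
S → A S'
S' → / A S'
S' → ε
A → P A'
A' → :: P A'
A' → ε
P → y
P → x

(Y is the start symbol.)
A → P A'

To find M[A, 'x'], we find productions for A where 'x' is in the predict set (PREDICT(N → α) = (FIRST(α) \ {ε}) ∪ (FOLLOW(N) if α ⇒* ε)).

Relevant sets:
  FIRST(P) = { 'x', 'y' }

A → P A': PREDICT = { 'x', 'y' }
  'x' is in predict set, so this production goes in M[A, 'x']

M[A, 'x'] = A → P A'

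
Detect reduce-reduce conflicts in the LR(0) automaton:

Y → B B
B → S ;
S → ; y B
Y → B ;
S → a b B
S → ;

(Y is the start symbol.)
Yes — I9: [S → ; .] vs [Y → B ; .]

A reduce-reduce conflict occurs when an LR(0) state has two complete items [A → α .] and [B → β .] — both call for a reduction, and with no lookahead the parser cannot choose between them.

Augment with Y' → Y and build the canonical LR(0) collection (I0 = CLOSURE({[Y' → . Y]}), then GOTO on every symbol after a dot until no new states appear). It has 13 states:
  I0: { [B → . S ;], [S → . ; y B], [S → . ;], [S → . a b B], [Y → . B ;], [Y → . B B], [Y' → . Y] }  — shift
  I1: { [S → ; . y B], [S → ; .] }  — shift, reduce
  I2: { [B → . S ;], [S → . ; y B], [S → . ;], [S → . a b B], [Y → B . ;], [Y → B . B] }  — shift
  I3: { [B → S . ;] }  — shift
  I4: { [Y' → Y .] }  — accept
  I5: { [S → a . b B] }  — shift
  I6: { [B → . S ;], [S → . ; y B], [S → . ;], [S → . a b B], [S → a b . B] }  — shift
  I7: { [S → a b B .] }  — reduce
  I8: { [B → S ; .] }  — reduce
  I9: { [S → ; . y B], [S → ; .], [Y → B ; .] }  — shift, 2 reduces
  I10: { [Y → B B .] }  — reduce
  I11: { [B → . S ;], [S → . ; y B], [S → . ;], [S → . a b B], [S → ; y . B] }  — shift
  I12: { [S → ; y B .] }  — reduce

I9 contains complete items [S → ; .], [Y → B ; .] — reduce-reduce conflict.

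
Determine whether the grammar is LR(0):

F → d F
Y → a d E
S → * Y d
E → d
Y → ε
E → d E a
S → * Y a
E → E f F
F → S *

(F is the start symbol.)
No. Shift-reduce conflict between [Y → .] and [Y → . a d E]

Augment with F' → F and build the canonical LR(0) collection (I0 = CLOSURE({[F' → . F]}), then GOTO on every symbol after a dot until no new states appear). It has 18 states:
  I0: { [F → . S *], [F → . d F], [F' → . F], [S → . * Y a], [S → . * Y d] }  — shift
  I1: { [S → * . Y a], [S → * . Y d], [Y → . a d E], [Y → .] }  — shift, reduce
  I2: { [F' → F .] }  — accept
  I3: { [F → S . *] }  — shift
  I4: { [F → . S *], [F → . d F], [F → d . F], [S → . * Y a], [S → . * Y d] }  — shift
  I5: { [F → d F .] }  — reduce
  I6: { [F → S * .] }  — reduce
  I7: { [S → * Y . a], [S → * Y . d] }  — shift
  I8: { [Y → a . d E] }  — shift
  I9: { [E → . E f F], [E → . d E a], [E → . d], [Y → a d . E] }  — shift
  I10: { [E → E . f F], [Y → a d E .] }  — shift, reduce
  I11: { [E → . E f F], [E → . d E a], [E → . d], [E → d . E a], [E → d .] }  — shift, reduce
  I12: { [E → E . f F], [E → d E . a] }  — shift
  I13: { [E → d E a .] }  — reduce
  I14: { [E → E f . F], [F → . S *], [F → . d F], [S → . * Y a], [S → . * Y d] }  — shift
  I15: { [E → E f F .] }  — reduce
  I16: { [S → * Y a .] }  — reduce
  I17: { [S → * Y d .] }  — reduce

Conflict in state I1:
  Shift-reduce conflict between [Y → .] and [Y → . a d E]
So the grammar is NOT LR(0).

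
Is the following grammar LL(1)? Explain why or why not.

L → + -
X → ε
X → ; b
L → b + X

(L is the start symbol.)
Yes, the grammar is LL(1).

A grammar is LL(1) if for each non-terminal N with multiple productions, the predict sets of those productions are pairwise disjoint, where PREDICT(N → α) = (FIRST(α) \ {ε}) ∪ (FOLLOW(N) if α ⇒* ε).

Relevant sets:
  FOLLOW(X) = { $ }

For L:
  PREDICT(L → '+' '-') = { '+' }
  PREDICT(L → b '+' X) = { 'b' }
For X:
  PREDICT(X → ε) = { $ }
  PREDICT(X → ';' b) = { ';' }

All predict sets are disjoint. The grammar IS LL(1).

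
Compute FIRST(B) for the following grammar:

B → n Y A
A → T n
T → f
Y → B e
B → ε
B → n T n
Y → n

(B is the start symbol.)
{ 'n', ε }

From B → n Y A:
  - n is a terminal: add 'n' and stop
From B → ε:
  - ε-production, so ε ∈ FIRST(B)
From B → n T n:
  - n is a terminal: add 'n' and stop

Collecting: FIRST(B) = { 'n', ε }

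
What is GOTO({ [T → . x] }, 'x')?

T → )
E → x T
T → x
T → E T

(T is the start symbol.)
GOTO(I, 'x') = CLOSURE({ [A → αX.β] : [A → α.Xβ] ∈ I, X = 'x' })

Items with dot before 'x', with the dot advanced:
  [T → . x] → [T → x .]
Closure adds nothing (no advanced item has the dot before a non-terminal).

GOTO = { [T → x .] }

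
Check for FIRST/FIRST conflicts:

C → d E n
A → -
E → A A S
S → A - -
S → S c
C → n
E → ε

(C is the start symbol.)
A FIRST/FIRST conflict occurs when two productions N → α and N → β for the same non-terminal have FIRST(α) ∩ FIRST(β) ≠ ∅ (with ε ∈ FIRST of a nullable right-hand side, so two nullable alternatives also conflict).

FIRST sets of the non-terminals at (or reachable through a nullable prefix from) the front of some alternative:
  FIRST(A) = { '-' }
  FIRST(S) = { '-' }

Productions for C:
  C → d E n: FIRST = { 'd' }
  C → n: FIRST = { 'n' }
Productions for E:
  E → A A S: FIRST = { '-' }
  E → ε: FIRST = { ε }
Productions for S:
  S → A - -: FIRST = { '-' }
  S → S c: FIRST = { '-' }
A has only one production, so no FIRST/FIRST conflict is possible there.

Conflict for S: S → A - - and S → S c
  Overlap: { '-' }

Answer: Yes. S → A '-' '-' / S → S c on { '-' }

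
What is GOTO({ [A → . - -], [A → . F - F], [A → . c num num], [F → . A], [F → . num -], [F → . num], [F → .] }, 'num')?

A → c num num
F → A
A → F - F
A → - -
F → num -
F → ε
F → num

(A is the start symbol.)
{ [F → num . -], [F → num .] }

GOTO(I, 'num') = CLOSURE({ [A → αX.β] : [A → α.Xβ] ∈ I, X = 'num' })

Items with dot before 'num', with the dot advanced:
  [F → . num] → [F → num .]
  [F → . num -] → [F → num . -]
Closure adds nothing (no advanced item has the dot before a non-terminal).

GOTO = { [F → num . -], [F → num .] }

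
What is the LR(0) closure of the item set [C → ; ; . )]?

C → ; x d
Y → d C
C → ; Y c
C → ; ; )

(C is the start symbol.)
{ [C → ; ; . )] }

To compute CLOSURE, for each item [A → α.Bβ] where B is a non-terminal, add [B → .γ] for all productions B → γ; repeat for the newly added items until nothing changes.

Start with: [C → ; ; . )]
The dot precedes the terminal ')', so nothing is added.

CLOSURE = { [C → ; ; . )] }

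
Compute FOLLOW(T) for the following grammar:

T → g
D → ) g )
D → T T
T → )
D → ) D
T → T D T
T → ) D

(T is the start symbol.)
{ $, ')', 'g' }

To compute FOLLOW(T), find every occurrence of T on a right-hand side N → α T β: add FIRST(β) \ {ε}, and if β is empty or nullable also add FOLLOW(N). Iterate to a fixed point.

T is the start symbol, so $ ∈ FOLLOW(T).
In D → T T: T is followed by T, add FIRST(T) \ {ε} = { ')', 'g' }
In D → T T: T is at the end, add FOLLOW(D)
In T → T D T: T is followed by D T, add FIRST(D T) \ {ε} = { ')', 'g' }
In T → T D T: T is at the end; this adds FOLLOW(T) to itself — nothing new

The FOLLOW sets referred to above (computed the same way, to a fixed point):
  FOLLOW(D) = { $, ')', 'g' }

Taking the union: FOLLOW(T) = { $, ')', 'g' }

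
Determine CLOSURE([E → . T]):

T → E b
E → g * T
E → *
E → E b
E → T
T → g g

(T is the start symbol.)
{ [E → . *], [E → . E b], [E → . T], [E → . g * T], [T → . E b], [T → . g g] }

Start with: [E → . T]
  [E → . T] has the dot before T: add [T → . E b], [T → . g g]
  [T → . E b] has the dot before E: add [E → . g * T], [E → . *], [E → . E b]
No further items can be added.

CLOSURE = { [E → . *], [E → . E b], [E → . T], [E → . g * T], [T → . E b], [T → . g g] }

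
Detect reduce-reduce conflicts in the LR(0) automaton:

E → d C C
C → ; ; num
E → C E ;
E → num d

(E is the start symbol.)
A reduce-reduce conflict occurs when an LR(0) state has two complete items [A → α .] and [B → β .] — both call for a reduction, and with no lookahead the parser cannot choose between them.

Augment with E' → E and build the canonical LR(0) collection (I0 = CLOSURE({[E' → . E]}), then GOTO on every symbol after a dot until no new states appear). It has 13 states:
  I0: { [C → . ; ; num], [E → . C E ;], [E → . d C C], [E → . num d], [E' → . E] }  — shift
  I1: { [C → ; . ; num] }  — shift
  I2: { [C → . ; ; num], [E → . C E ;], [E → . d C C], [E → . num d], [E → C . E ;] }  — shift
  I3: { [E' → E .] }  — accept
  I4: { [C → . ; ; num], [E → d . C C] }  — shift
  I5: { [E → num . d] }  — shift
  I6: { [E → num d .] }  — reduce
  I7: { [C → . ; ; num], [E → d C . C] }  — shift
  I8: { [E → d C C .] }  — reduce
  I9: { [E → C E . ;] }  — shift
  I10: { [E → C E ; .] }  — reduce
  I11: { [C → ; ; . num] }  — shift
  I12: { [C → ; ; num .] }  — reduce

No state contains more than one complete item.

Answer: No reduce-reduce conflicts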